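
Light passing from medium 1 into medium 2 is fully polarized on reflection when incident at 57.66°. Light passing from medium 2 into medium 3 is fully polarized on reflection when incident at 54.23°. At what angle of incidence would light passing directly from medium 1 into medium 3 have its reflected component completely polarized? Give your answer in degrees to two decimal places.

θ_B ≈ 65.48°

Each Brewster angle gives a ratio: n₂/n₁ = tan 57.66° = 1.5794, n₃/n₂ = tan 54.23° = 1.3881.
So n₃/n₁ = (n₂/n₁)(n₃/n₂) = 1.5794 × 1.3881 = 2.1923.
θ_B(1→3) = arctan(2.1923) = 65.48°.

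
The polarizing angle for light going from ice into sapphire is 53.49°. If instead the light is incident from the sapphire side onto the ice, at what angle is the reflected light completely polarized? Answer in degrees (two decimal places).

θ_B' ≈ 36.51°

Reversing the direction swaps n₁ and n₂, so tan θ_B' = 1/tan θ_B and θ_B' = 90° − θ_B.
Hence θ_B' = 90° − 53.49° = 36.51°.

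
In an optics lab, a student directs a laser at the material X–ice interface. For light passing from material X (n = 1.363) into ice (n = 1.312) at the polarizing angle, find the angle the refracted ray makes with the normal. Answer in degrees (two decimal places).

tan θ_B = n₂/n₁ = 1.312/1.363 = 0.9626, so θ_B = 43.91°.
The refracted ray is perpendicular to the reflected ray, so θ_t = 90° − θ_B = 46.09°.

θ_t ≈ 46.09°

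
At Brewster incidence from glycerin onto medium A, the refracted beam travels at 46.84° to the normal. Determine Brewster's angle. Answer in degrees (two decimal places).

At Brewster's angle the reflected and refracted rays are perpendicular, so θ_B + θ_t = 90°.
θ_B = 90° − 46.84° = 43.16°.

θ_B ≈ 43.16°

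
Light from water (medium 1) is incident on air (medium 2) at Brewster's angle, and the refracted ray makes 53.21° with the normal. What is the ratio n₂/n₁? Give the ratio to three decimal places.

At Brewster incidence θ_B = 90° − θ_t = 90° − 53.21° = 36.79°.
Then n₂/n₁ = tan θ_B = tan 36.79° = 0.748.

n₂/n₁ ≈ 0.748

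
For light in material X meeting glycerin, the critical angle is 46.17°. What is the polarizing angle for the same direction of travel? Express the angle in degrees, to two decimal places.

θ_B ≈ 35.81°

n₂/n₁ = sin θ_c = sin 46.17° = 0.7214.
tan θ_B equals the same ratio, so θ_B = arctan(0.7214) = 35.81°.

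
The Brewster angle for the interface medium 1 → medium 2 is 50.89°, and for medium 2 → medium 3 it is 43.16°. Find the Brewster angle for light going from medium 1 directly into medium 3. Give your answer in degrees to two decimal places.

n₂/n₁ = tan 50.89° = 1.2301 and n₃/n₂ = tan 43.16° = 0.9377.
Multiplying, n₃/n₁ = 1.2301 × 0.9377 = 1.1535, and θ_B(1→3) = arctan 1.1535 = 49.08°.

θ_B ≈ 49.08°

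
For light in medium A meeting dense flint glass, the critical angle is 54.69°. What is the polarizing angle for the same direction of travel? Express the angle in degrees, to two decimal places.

θ_B ≈ 39.22°

sin θ_c = n₂/n₁, so n₂/n₁ = sin 54.69° = 0.8160.
Brewster: tan θ_B = n₂/n₁ = 0.8160.
θ_B = arctan(0.8160) = 39.22°.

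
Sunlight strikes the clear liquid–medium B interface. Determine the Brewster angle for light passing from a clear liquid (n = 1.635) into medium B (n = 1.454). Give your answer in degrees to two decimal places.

At Brewster's angle the reflected and refracted rays are perpendicular, which with Snell's law gives tan θ_B = n₂/n₁.
tan θ_B = n₂/n₁ = 1.454/1.635 = 0.8893. Taking the arctangent, θ_B = 41.65°.

θ_B ≈ 41.65°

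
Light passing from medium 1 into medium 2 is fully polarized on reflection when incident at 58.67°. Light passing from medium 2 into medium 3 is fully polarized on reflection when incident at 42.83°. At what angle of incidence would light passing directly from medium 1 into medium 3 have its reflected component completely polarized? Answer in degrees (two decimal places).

θ_B ≈ 56.71°

tan θ_B(1→2) = n₂/n₁ = tan 58.67° = 1.6428.
tan θ_B(2→3) = n₃/n₂ = tan 42.83° = 0.9270.
So n₃/n₁ = (n₂/n₁)(n₃/n₂) = 1.6428 × 0.9270 = 1.5228.
θ_B(1→3) = arctan(1.5228) = 56.71°.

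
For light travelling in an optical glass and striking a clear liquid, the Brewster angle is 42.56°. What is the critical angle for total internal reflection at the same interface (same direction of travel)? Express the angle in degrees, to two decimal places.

θ_c ≈ 66.67°

From Brewster, n₂/n₁ = tan θ_B = tan 42.56° = 0.9183.
Then sin θ_c = n₂/n₁ = 0.9183, so θ_c = arcsin 0.9183 = 66.67°.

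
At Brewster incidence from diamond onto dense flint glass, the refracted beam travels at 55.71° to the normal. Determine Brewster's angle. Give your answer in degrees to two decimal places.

Since the reflected and refracted rays are at right angles at the polarizing angle, θ_B + θ_t = 90°.
θ_B = 90° − 55.71° = 34.29°.

θ_B ≈ 34.29°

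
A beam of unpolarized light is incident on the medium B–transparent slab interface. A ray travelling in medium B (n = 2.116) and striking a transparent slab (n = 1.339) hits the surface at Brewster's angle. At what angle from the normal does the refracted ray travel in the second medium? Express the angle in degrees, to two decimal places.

θ_B = arctan(n₂/n₁) = arctan(1.339/2.116) = 32.33°.
At Brewster's angle the reflected and refracted rays are perpendicular, so θ_t = 90° − θ_B = 90° − 32.33° = 57.67°.

θ_t ≈ 57.67°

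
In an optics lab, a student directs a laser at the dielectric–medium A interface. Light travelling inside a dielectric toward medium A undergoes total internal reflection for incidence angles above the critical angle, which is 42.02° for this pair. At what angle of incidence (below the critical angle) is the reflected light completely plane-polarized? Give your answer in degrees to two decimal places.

θ_B ≈ 33.80°

n₂/n₁ = sin θ_c = sin 42.02° = 0.6694.
tan θ_B equals the same ratio, so θ_B = arctan(0.6694) = 33.80°.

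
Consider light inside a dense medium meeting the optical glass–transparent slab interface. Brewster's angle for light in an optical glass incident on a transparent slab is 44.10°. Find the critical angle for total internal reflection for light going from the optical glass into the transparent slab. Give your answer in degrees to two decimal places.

θ_c ≈ 75.71°

From Brewster, n₂/n₁ = tan θ_B = tan 44.10° = 0.9691.
Then sin θ_c = n₂/n₁ = 0.9691, so θ_c = arcsin 0.9691 = 75.71°.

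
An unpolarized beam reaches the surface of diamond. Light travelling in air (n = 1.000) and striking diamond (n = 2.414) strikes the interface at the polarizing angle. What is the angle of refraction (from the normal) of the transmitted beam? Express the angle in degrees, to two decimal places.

θ_t ≈ 22.50°

θ_B = arctan(n₂/n₁) = arctan(2.414/1.000) = 67.50°.
The refracted ray is perpendicular to the reflected ray, so θ_t = 90° − θ_B = 22.50°.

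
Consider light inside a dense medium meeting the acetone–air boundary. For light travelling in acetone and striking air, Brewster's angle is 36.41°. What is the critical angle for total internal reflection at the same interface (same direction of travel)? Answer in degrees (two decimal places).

tan θ_B = n₂/n₁ = tan 36.41° = 0.7375.
Total internal reflection: sin θ_c = n₂/n₁ = 0.7375.
θ_c = arcsin(0.7375) = 47.52°.

θ_c ≈ 47.52°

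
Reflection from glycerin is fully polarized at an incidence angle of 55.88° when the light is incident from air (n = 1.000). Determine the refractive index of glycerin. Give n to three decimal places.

n ≈ 1.476

Full polarization of the reflected beam means tan θ_B = n₂/n₁, where n₁ is the incident medium (air).
n₂ = n₁ tan θ_B = 1.000 × tan 55.88° = 1.476.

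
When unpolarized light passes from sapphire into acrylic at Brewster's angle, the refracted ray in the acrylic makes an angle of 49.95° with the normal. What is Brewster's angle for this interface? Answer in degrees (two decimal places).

θ_B ≈ 40.05°

Brewster's condition makes the reflected and refracted beams perpendicular: θ_B + θ_t = 90°.
So θ_B = 90° − θ_t = 90° − 49.95° = 40.05°.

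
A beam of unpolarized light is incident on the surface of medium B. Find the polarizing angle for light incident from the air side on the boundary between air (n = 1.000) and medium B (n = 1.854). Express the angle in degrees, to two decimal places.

tan θ_B = n₂/n₁ = 1.854/1.000 = 1.8540.
So θ_B = arctan 1.8540 = 61.66°.

θ_B ≈ 61.66°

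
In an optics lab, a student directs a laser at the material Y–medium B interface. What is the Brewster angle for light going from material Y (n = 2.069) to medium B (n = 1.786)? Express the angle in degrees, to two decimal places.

θ_B ≈ 40.80°

The reflected p-component vanishes when tan θ_B = n₂/n₁.
tan θ_B = n₂/n₁ = 1.786/2.069 = 0.8632.
θ_B = arctan(0.8632) = 40.80°.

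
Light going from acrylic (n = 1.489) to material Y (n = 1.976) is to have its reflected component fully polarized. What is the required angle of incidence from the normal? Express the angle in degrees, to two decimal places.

θ_B ≈ 53.00°

The reflected p-component vanishes when tan θ_B = n₂/n₁.
Here n₂/n₁ = 1.976/1.489 = 1.3271, and Brewster's law gives tan θ_B = n₂/n₁. Taking the arctangent, θ_B = 53.00°.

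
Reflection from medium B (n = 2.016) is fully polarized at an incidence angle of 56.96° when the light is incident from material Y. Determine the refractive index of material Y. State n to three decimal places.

At Brewster's angle, tan θ_B = n₂/n₁ with n₁ on the incident side (material Y) and n₂ on the transmitted side (medium B).
n₁ = n₂ / tan θ_B = 2.016 / tan 56.96° = 1.311.

n ≈ 1.311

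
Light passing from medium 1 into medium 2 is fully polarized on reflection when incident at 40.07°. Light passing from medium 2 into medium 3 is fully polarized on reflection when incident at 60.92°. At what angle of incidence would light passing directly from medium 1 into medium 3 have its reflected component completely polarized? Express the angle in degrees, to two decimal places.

θ_B ≈ 56.53°

tan θ_B(1→2) = n₂/n₁ = tan 40.07° = 0.8412.
tan θ_B(2→3) = n₃/n₂ = tan 60.92° = 1.7981.
So n₃/n₁ = (n₂/n₁)(n₃/n₂) = 0.8412 × 1.7981 = 1.5126.
θ_B(1→3) = arctan(1.5126) = 56.53°.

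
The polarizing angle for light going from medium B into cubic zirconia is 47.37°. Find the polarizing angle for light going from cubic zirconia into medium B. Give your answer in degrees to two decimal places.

θ_B' ≈ 42.63°

tan θ_B' = n₁/n₂ = 1/tan θ_B, so θ_B' = 90° − θ_B.
θ_B' = 90° − 47.37° = 42.63°.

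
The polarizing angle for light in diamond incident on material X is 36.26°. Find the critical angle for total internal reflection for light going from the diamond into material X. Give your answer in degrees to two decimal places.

From Brewster, n₂/n₁ = tan θ_B = tan 36.26° = 0.7335.
Then sin θ_c = n₂/n₁ = 0.7335, so θ_c = arcsin 0.7335 = 47.18°.

θ_c ≈ 47.18°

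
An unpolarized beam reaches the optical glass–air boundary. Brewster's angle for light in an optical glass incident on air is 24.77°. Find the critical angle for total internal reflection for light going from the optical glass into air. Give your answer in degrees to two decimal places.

θ_c ≈ 27.48°

n₂/n₁ = tan 24.77° = 0.4614; the critical angle satisfies sin θ_c = n₂/n₁.
θ_c = arcsin(0.4614) = 27.48°.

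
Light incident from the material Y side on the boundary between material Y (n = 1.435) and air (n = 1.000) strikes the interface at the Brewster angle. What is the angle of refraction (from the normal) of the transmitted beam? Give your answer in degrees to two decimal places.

θ_B = arctan(n₂/n₁) = arctan(1.000/1.435) = 34.87°.
At Brewster's angle the reflected and refracted rays are perpendicular, so θ_t = 90° − θ_B = 90° − 34.87° = 55.13°.

θ_t ≈ 55.13°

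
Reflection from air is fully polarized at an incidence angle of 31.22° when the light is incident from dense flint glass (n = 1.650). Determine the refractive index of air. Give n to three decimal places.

Brewster's law: tan θ_B = n₂/n₁ (light incident in dense flint glass, refracted into air).
n₂ = n₁ tan θ_B = 1.650 × tan 31.22° = 1.000.

n ≈ 1.000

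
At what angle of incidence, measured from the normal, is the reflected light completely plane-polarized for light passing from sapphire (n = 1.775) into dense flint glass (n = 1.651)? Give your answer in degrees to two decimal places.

θ_B ≈ 42.93°

Here n₂/n₁ = 1.651/1.775 = 0.9301, and Brewster's law gives tan θ_B = n₂/n₁.
θ_B = arctan(0.9301) = 42.93°.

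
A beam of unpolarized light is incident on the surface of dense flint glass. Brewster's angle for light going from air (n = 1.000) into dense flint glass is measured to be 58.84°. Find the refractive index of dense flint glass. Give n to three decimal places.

Full polarization of the reflected beam means tan θ_B = n₂/n₁, where n₁ is the incident medium (air).
n₂ = n₁ tan θ_B = 1.000 × tan 58.84° = 1.654.

n ≈ 1.654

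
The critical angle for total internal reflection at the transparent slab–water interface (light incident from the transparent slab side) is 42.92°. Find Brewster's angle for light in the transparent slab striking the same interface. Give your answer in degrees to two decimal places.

At the critical angle sin θ_c = n₂/n₁, giving n₂/n₁ = sin 42.92° = 0.6810.
Then tan θ_B = n₂/n₁ = 0.6810, so θ_B = arctan 0.6810 = 34.25°.

θ_B ≈ 34.25°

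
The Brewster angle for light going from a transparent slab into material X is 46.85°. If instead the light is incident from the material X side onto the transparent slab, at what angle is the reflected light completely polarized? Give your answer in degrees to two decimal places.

θ_B' ≈ 43.15°

Reversing the direction swaps n₁ and n₂, so tan θ_B' = 1/tan θ_B and θ_B' = 90° − θ_B.
Hence θ_B' = 90° − 46.85° = 43.15°.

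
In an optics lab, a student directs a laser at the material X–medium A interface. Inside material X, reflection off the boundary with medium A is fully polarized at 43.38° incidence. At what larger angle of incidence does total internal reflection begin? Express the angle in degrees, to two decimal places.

n₂/n₁ = tan 43.38° = 0.9450; the critical angle satisfies sin θ_c = n₂/n₁.
θ_c = arcsin(0.9450) = 70.91°.

θ_c ≈ 70.91°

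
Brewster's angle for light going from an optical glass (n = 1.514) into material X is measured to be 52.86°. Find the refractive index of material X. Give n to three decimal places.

At Brewster's angle, tan θ_B = n₂/n₁ with n₁ on the incident side (an optical glass) and n₂ on the transmitted side (material X).
n₂ = n₁ tan θ_B = 1.514 × tan 52.86° = 1.999.

n ≈ 1.999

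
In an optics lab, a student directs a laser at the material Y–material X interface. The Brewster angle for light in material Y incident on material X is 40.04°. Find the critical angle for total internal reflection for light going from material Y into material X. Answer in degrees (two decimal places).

θ_c ≈ 57.17°

n₂/n₁ = tan 40.04° = 0.8403; the critical angle satisfies sin θ_c = n₂/n₁.
θ_c = arcsin(0.8403) = 57.17°.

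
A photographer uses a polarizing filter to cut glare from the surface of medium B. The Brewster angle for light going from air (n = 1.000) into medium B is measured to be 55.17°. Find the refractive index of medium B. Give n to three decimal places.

n ≈ 1.437

Full polarization of the reflected beam means tan θ_B = n₂/n₁, where n₁ is the incident medium (air).
n₂ = n₁ tan θ_B = 1.000 × tan 55.17° = 1.437.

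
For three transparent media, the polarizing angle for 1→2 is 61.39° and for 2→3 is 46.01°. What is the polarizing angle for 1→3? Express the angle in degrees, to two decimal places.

θ_B ≈ 62.23°

n₂/n₁ = tan 61.39° = 1.8334 and n₃/n₂ = tan 46.01° = 1.0359.
n₃/n₁ = 1.8992. Then tan θ_B(1→3) = n₃/n₁, so θ_B(1→3) = arctan(1.8992) = 62.23°.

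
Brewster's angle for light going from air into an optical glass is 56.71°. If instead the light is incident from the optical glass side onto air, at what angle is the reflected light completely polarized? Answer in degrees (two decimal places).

θ_B' ≈ 33.29°

tan θ_B' = n₁/n₂ = 1/tan θ_B, so θ_B' = 90° − θ_B.
θ_B' = 90° − 56.71° = 33.29°.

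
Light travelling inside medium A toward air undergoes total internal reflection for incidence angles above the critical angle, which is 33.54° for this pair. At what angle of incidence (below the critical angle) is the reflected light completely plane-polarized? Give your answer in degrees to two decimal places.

sin θ_c = n₂/n₁, so n₂/n₁ = sin 33.54° = 0.5525.
Brewster: tan θ_B = n₂/n₁ = 0.5525.
θ_B = arctan(0.5525) = 28.92°.

θ_B ≈ 28.92°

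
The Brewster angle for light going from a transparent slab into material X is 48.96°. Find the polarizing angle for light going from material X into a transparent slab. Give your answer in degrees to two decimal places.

θ_B' ≈ 41.04°

Reversing the direction swaps n₁ and n₂, so tan θ_B' = 1/tan θ_B and θ_B' = 90° − θ_B.
Hence θ_B' = 90° − 48.96° = 41.04°.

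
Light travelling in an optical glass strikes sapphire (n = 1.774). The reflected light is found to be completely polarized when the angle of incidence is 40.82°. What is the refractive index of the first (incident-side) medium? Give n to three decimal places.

n ≈ 2.054

Full polarization of the reflected beam means tan θ_B = n₂/n₁, where n₁ is the incident medium (an optical glass).
n₁ = n₂ / tan θ_B = 1.774 / tan 40.82° = 2.054.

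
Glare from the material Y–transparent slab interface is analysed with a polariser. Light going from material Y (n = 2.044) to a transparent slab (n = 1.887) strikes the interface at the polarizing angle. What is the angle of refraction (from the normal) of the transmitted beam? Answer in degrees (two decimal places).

θ_t ≈ 47.29°

First find Brewster's angle: tan θ_B = 1.887/2.044 = 0.9232, giving θ_B = 42.71°.
The refracted ray is perpendicular to the reflected ray, so θ_t = 90° − θ_B = 47.29°.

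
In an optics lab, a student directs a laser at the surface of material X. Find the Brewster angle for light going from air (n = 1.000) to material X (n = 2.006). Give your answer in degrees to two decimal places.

θ_B ≈ 63.50°

The reflected p-component vanishes when tan θ_B = n₂/n₁.
tan θ_B = n₂/n₁ = 2.006/1.000 = 2.0060. Taking the arctangent, θ_B = 63.50°.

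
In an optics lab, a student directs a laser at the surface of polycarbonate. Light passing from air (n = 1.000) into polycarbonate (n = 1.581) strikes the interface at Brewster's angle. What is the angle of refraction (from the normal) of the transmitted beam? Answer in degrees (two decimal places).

θ_t ≈ 32.31°

θ_B = arctan(n₂/n₁) = arctan(1.581/1.000) = 57.69°.
The refracted ray is perpendicular to the reflected ray, so θ_t = 90° − θ_B = 32.31°.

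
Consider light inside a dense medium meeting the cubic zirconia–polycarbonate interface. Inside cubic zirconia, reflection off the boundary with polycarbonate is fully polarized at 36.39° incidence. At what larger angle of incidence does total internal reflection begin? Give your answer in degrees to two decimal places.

From Brewster, n₂/n₁ = tan θ_B = tan 36.39° = 0.7370.
Then sin θ_c = n₂/n₁ = 0.7370, so θ_c = arcsin 0.7370 = 47.48°.

θ_c ≈ 47.48°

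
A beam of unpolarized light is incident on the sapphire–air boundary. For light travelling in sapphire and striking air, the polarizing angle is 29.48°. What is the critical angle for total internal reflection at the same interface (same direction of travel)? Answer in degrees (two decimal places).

From Brewster, n₂/n₁ = tan θ_B = tan 29.48° = 0.5653.
Then sin θ_c = n₂/n₁ = 0.5653, so θ_c = arcsin 0.5653 = 34.42°.

θ_c ≈ 34.42°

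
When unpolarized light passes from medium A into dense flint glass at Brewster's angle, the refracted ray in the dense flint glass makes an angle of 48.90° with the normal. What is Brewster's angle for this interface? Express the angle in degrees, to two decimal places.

θ_B ≈ 41.10°

Brewster's condition makes the reflected and refracted beams perpendicular: θ_B + θ_t = 90°.
θ_B = 90° − 48.90° = 41.10°.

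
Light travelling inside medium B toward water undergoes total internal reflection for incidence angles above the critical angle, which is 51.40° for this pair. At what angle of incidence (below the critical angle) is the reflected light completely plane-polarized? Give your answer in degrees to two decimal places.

At the critical angle sin θ_c = n₂/n₁, giving n₂/n₁ = sin 51.40° = 0.7815.
Then tan θ_B = n₂/n₁ = 0.7815, so θ_B = arctan 0.7815 = 38.01°.

θ_B ≈ 38.01°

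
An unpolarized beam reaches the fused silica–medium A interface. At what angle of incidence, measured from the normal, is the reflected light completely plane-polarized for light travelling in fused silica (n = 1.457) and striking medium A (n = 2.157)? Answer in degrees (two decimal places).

At Brewster's angle the reflected and refracted rays are perpendicular, which with Snell's law gives tan θ_B = n₂/n₁.
Here n₂/n₁ = 2.157/1.457 = 1.4804, and Brewster's law gives tan θ_B = n₂/n₁.
So θ_B = arctan 1.4804 = 55.96°.

θ_B ≈ 55.96°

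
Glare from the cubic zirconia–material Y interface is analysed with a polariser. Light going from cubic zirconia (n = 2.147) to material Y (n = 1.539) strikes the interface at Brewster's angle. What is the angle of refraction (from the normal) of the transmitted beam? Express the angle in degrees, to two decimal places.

tan θ_B = n₂/n₁ = 1.539/2.147 = 0.7168, so θ_B = 35.63°.
The refracted ray is perpendicular to the reflected ray, so θ_t = 90° − θ_B = 54.37°.

θ_t ≈ 54.37°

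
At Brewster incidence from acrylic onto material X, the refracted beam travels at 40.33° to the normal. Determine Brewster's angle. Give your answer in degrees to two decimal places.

θ_B ≈ 49.67°

At Brewster's angle the reflected and refracted rays are perpendicular, so θ_B + θ_t = 90°.
θ_B = 90° − 40.33° = 49.67°.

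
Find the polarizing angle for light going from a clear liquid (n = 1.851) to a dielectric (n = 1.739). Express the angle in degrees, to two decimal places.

tan θ_B = n₂/n₁ = 1.739/1.851 = 0.9395.
θ_B = arctan(0.9395) = 43.21°.

θ_B ≈ 43.21°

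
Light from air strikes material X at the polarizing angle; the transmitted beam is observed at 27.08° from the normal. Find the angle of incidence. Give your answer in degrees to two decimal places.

Brewster's condition makes the reflected and refracted beams perpendicular: θ_B + θ_t = 90°.
So θ_B = 90° − θ_t = 90° − 27.08° = 62.92°.

θ_B ≈ 62.92°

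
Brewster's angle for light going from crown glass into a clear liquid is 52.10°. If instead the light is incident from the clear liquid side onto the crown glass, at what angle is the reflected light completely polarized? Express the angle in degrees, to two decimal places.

θ_B' ≈ 37.90°

tan θ_B' = n₁/n₂ = 1/tan θ_B, so θ_B' = 90° − θ_B.
θ_B' = 90° − 52.10° = 37.90°.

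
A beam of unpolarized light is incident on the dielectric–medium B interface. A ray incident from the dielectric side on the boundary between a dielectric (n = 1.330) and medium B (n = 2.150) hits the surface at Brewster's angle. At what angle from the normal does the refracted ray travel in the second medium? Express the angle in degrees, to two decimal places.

tan θ_B = n₂/n₁ = 2.150/1.330 = 1.6165, so θ_B = 58.26°.
The refracted ray is perpendicular to the reflected ray, so θ_t = 90° − θ_B = 31.74°.

θ_t ≈ 31.74°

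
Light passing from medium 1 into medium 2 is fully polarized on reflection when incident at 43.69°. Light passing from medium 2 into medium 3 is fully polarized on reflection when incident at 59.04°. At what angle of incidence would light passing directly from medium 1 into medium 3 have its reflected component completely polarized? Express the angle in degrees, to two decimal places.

n₂/n₁ = tan 43.69° = 0.9553 and n₃/n₂ = tan 59.04° = 1.6669.
Multiplying, n₃/n₁ = 0.9553 × 1.6669 = 1.5924, and θ_B(1→3) = arctan 1.5924 = 57.87°.

θ_B ≈ 57.87°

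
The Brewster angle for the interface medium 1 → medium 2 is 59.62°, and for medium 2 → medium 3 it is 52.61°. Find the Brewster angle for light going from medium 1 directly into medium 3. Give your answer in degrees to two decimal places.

n₂/n₁ = tan 59.62° = 1.7058 and n₃/n₂ = tan 52.61° = 1.3084.
Multiplying, n₃/n₁ = 1.7058 × 1.3084 = 2.2319, and θ_B(1→3) = arctan 2.2319 = 65.87°.

θ_B ≈ 65.87°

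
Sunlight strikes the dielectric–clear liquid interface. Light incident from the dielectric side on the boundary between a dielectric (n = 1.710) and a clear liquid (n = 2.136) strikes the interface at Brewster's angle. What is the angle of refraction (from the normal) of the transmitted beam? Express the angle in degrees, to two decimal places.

tan θ_B = n₂/n₁ = 2.136/1.710 = 1.2491, so θ_B = 51.32°.
At Brewster's angle the reflected and refracted rays are perpendicular, so θ_t = 90° − θ_B = 90° − 51.32° = 38.68°.

θ_t ≈ 38.68°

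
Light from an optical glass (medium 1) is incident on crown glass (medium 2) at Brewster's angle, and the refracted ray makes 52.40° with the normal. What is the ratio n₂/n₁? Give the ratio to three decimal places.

At Brewster incidence θ_B = 90° − θ_t = 90° − 52.40° = 37.60°.
tan θ_B = n₂/n₁, so n₂/n₁ = tan 37.60° = 0.770.

n₂/n₁ ≈ 0.770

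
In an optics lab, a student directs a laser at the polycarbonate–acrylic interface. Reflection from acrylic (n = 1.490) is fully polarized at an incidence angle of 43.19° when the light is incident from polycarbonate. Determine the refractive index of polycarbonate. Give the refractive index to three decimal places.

Brewster's law: tan θ_B = n₂/n₁ (light incident in polycarbonate, refracted into acrylic).
n₁ = n₂ / tan θ_B = 1.490 / tan 43.19° = 1.587.

n ≈ 1.587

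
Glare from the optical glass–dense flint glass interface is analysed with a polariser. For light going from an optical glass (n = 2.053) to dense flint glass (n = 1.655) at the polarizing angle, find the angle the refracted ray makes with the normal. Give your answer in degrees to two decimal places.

θ_t ≈ 51.13°

θ_B = arctan(n₂/n₁) = arctan(1.655/2.053) = 38.87°.
At Brewster's angle the reflected and refracted rays are perpendicular, so θ_t = 90° − θ_B = 90° − 38.87° = 51.13°.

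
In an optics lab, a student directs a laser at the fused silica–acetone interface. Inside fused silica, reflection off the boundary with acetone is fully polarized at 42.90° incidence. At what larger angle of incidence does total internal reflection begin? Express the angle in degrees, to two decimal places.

tan θ_B = n₂/n₁ = tan 42.90° = 0.9293.
Total internal reflection: sin θ_c = n₂/n₁ = 0.9293.
θ_c = arcsin(0.9293) = 68.32°.

θ_c ≈ 68.32°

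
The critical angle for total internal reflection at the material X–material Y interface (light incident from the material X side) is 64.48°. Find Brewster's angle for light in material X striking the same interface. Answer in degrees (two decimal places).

n₂/n₁ = sin θ_c = sin 64.48° = 0.9024.
tan θ_B equals the same ratio, so θ_B = arctan(0.9024) = 42.06°.

θ_B ≈ 42.06°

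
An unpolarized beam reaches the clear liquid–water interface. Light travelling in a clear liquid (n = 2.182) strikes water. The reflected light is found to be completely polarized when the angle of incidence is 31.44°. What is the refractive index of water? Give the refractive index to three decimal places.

n ≈ 1.334

Brewster's law: tan θ_B = n₂/n₁ (light incident in a clear liquid, refracted into water).
n₂ = n₁ tan θ_B = 2.182 × tan 31.44° = 1.334.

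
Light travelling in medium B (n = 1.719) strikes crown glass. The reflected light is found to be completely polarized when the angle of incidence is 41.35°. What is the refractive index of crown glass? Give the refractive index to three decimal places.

n ≈ 1.513

At the polarizing angle, tan θ_B = n₂/n₁ with n₁ on the incident side (medium B) and n₂ on the transmitted side (crown glass).
n₂ = n₁ tan θ_B = 1.719 × tan 41.35° = 1.513.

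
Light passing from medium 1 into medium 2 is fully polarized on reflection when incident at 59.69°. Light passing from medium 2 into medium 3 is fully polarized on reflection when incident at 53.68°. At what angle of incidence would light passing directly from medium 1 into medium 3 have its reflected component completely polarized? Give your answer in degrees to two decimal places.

n₂/n₁ = tan 59.69° = 1.7106 and n₃/n₂ = tan 53.68° = 1.3603.
Multiplying, n₃/n₁ = 1.7106 × 1.3603 = 2.3270, and θ_B(1→3) = arctan 2.3270 = 66.75°.

θ_B ≈ 66.75°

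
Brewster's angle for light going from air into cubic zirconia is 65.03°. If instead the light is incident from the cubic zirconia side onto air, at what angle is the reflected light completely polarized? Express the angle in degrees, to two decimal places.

The two Brewster angles are complementary: θ_B' = 90° − θ_B = 90° − 65.03° = 24.97°.

θ_B' ≈ 24.97°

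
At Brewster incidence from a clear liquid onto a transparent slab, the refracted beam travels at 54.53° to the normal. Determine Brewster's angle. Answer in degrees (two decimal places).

Since the reflected and refracted rays are at right angles at the polarizing angle, θ_B + θ_t = 90°.
θ_B = 90° − 54.53° = 35.47°.

θ_B ≈ 35.47°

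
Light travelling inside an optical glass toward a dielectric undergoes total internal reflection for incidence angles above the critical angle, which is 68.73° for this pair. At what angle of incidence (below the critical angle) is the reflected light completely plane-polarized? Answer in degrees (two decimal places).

sin θ_c = n₂/n₁, so n₂/n₁ = sin 68.73° = 0.9319.
Brewster: tan θ_B = n₂/n₁ = 0.9319.
θ_B = arctan(0.9319) = 42.98°.

θ_B ≈ 42.98°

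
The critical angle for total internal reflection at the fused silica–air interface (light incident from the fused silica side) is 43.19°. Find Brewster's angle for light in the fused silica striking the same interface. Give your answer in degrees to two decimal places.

At the critical angle sin θ_c = n₂/n₁, giving n₂/n₁ = sin 43.19° = 0.6844.
Then tan θ_B = n₂/n₁ = 0.6844, so θ_B = arctan 0.6844 = 34.39°.

θ_B ≈ 34.39°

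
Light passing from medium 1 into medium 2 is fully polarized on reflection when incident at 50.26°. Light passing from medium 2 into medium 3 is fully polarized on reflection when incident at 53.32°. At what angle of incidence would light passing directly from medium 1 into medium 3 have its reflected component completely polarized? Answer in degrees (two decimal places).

θ_B ≈ 58.23°

Each Brewster angle gives a ratio: n₂/n₁ = tan 50.26° = 1.2028, n₃/n₂ = tan 53.32° = 1.3426.
Multiplying, n₃/n₁ = 1.2028 × 1.3426 = 1.6149, and θ_B(1→3) = arctan 1.6149 = 58.23°.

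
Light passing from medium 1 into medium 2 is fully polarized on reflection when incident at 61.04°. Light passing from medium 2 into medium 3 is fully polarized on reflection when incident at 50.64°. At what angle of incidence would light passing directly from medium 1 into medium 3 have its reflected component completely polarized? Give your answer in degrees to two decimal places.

θ_B ≈ 65.59°

n₂/n₁ = tan 61.04° = 1.8070 and n₃/n₂ = tan 50.64° = 1.2192.
So n₃/n₁ = (n₂/n₁)(n₃/n₂) = 1.8070 × 1.2192 = 2.2030.
θ_B(1→3) = arctan(2.2030) = 65.59°.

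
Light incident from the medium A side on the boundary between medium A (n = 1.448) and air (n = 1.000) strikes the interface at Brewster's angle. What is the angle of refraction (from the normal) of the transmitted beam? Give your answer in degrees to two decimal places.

tan θ_B = n₂/n₁ = 1.000/1.448 = 0.6906, so θ_B = 34.63°.
Since θ_B + θ_t = 90° at Brewster incidence, θ_t = 90° − 34.63° = 55.37°.

θ_t ≈ 55.37°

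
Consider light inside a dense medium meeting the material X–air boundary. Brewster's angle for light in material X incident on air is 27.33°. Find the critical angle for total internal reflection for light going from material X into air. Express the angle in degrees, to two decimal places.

n₂/n₁ = tan 27.33° = 0.5168; the critical angle satisfies sin θ_c = n₂/n₁.
θ_c = arcsin(0.5168) = 31.12°.

θ_c ≈ 31.12°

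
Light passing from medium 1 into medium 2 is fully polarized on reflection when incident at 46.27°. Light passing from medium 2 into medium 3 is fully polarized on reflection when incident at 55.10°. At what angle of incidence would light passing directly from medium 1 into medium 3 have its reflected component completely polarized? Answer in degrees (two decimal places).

n₂/n₁ = tan 46.27° = 1.0453 and n₃/n₂ = tan 55.10° = 1.4335.
n₃/n₁ = 1.4985. Then tan θ_B(1→3) = n₃/n₁, so θ_B(1→3) = arctan(1.4985) = 56.28°.

θ_B ≈ 56.28°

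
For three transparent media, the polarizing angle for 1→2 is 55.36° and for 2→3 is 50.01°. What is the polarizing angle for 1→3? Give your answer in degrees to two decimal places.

θ_B ≈ 59.91°

Each Brewster angle gives a ratio: n₂/n₁ = tan 55.36° = 1.4474, n₃/n₂ = tan 50.01° = 1.1922.
Multiplying, n₃/n₁ = 1.4474 × 1.1922 = 1.7256, and θ_B(1→3) = arctan 1.7256 = 59.91°.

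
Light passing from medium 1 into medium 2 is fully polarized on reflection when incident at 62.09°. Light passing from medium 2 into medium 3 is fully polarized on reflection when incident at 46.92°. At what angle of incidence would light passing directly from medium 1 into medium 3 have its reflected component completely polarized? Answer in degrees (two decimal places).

Each Brewster angle gives a ratio: n₂/n₁ = tan 62.09° = 1.8879, n₃/n₂ = tan 46.92° = 1.0694.
So n₃/n₁ = (n₂/n₁)(n₃/n₂) = 1.8879 × 1.0694 = 2.0188.
θ_B(1→3) = arctan(2.0188) = 63.65°.

θ_B ≈ 63.65°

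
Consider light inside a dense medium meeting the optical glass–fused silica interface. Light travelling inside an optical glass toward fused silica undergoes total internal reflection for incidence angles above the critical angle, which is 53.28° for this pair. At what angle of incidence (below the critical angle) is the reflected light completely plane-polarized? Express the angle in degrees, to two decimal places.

θ_B ≈ 38.71°

At the critical angle sin θ_c = n₂/n₁, giving n₂/n₁ = sin 53.28° = 0.8016.
Then tan θ_B = n₂/n₁ = 0.8016, so θ_B = arctan 0.8016 = 38.71°.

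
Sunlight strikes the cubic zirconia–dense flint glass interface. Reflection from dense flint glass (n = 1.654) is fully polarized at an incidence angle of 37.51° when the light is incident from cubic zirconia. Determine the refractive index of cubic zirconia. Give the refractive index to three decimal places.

n ≈ 2.155

Full polarization of the reflected beam means tan θ_B = n₂/n₁, where n₁ is the incident medium (cubic zirconia).
n₁ = n₂ / tan θ_B = 1.654 / tan 37.51° = 2.155.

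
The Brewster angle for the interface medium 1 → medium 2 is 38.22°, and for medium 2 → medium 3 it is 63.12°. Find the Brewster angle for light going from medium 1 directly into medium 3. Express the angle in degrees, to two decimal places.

θ_B ≈ 57.23°

n₂/n₁ = tan 38.22° = 0.7875 and n₃/n₂ = tan 63.12° = 1.9728.
n₃/n₁ = 1.5536. Then tan θ_B(1→3) = n₃/n₁, so θ_B(1→3) = arctan(1.5536) = 57.23°.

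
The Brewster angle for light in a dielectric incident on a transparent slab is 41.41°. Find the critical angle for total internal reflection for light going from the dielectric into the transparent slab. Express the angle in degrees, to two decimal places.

tan θ_B = n₂/n₁ = tan 41.41° = 0.8819.
Total internal reflection: sin θ_c = n₂/n₁ = 0.8819.
θ_c = arcsin(0.8819) = 61.88°.

θ_c ≈ 61.88°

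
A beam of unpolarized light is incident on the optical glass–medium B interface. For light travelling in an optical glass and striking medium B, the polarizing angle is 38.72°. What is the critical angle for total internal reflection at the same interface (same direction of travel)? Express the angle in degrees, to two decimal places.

θ_c ≈ 53.30°

From Brewster, n₂/n₁ = tan θ_B = tan 38.72° = 0.8017.
Then sin θ_c = n₂/n₁ = 0.8017, so θ_c = arcsin 0.8017 = 53.30°.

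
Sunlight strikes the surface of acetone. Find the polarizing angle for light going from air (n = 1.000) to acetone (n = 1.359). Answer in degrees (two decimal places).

θ_B ≈ 53.65°

tan θ_B = n₂/n₁ = 1.359/1.000 = 1.3590. Taking the arctangent, θ_B = 53.65°.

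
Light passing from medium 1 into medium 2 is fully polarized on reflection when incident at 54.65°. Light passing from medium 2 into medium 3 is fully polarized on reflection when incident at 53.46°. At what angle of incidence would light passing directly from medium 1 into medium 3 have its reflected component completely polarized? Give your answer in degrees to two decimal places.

n₂/n₁ = tan 54.65° = 1.4097 and n₃/n₂ = tan 53.46° = 1.3495.
n₃/n₁ = 1.9024. Then tan θ_B(1→3) = n₃/n₁, so θ_B(1→3) = arctan(1.9024) = 62.27°.

θ_B ≈ 62.27°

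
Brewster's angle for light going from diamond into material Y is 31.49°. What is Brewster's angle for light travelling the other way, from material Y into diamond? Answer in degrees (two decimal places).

Reversing the direction swaps n₁ and n₂, so tan θ_B' = 1/tan θ_B and θ_B' = 90° − θ_B.
Hence θ_B' = 90° − 31.49° = 58.51°.

θ_B' ≈ 58.51°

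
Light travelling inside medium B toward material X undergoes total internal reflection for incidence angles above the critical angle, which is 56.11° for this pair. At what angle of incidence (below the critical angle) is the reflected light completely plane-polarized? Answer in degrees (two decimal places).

sin θ_c = n₂/n₁, so n₂/n₁ = sin 56.11° = 0.8301.
Brewster: tan θ_B = n₂/n₁ = 0.8301.
θ_B = arctan(0.8301) = 39.70°.

θ_B ≈ 39.70°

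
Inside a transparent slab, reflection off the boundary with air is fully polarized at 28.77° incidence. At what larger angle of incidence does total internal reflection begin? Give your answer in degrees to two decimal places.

θ_c ≈ 33.30°

tan θ_B = n₂/n₁ = tan 28.77° = 0.5491.
Total internal reflection: sin θ_c = n₂/n₁ = 0.5491.
θ_c = arcsin(0.5491) = 33.30°.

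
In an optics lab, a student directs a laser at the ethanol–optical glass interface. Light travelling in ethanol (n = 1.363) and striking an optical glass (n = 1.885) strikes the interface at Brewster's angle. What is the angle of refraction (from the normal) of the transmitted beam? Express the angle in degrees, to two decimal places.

θ_B = arctan(n₂/n₁) = arctan(1.885/1.363) = 54.13°.
Since θ_B + θ_t = 90° at Brewster incidence, θ_t = 90° − 54.13° = 35.87°.

θ_t ≈ 35.87°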